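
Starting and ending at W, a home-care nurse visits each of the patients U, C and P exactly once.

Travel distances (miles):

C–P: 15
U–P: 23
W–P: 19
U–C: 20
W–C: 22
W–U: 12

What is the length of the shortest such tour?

With 3 stops there are 3!/2 = 3 distinct round trips (a route and its reverse cost the same).
W - U - C - P - W: 12+20+15+19 = 66
W - U - P - C - W: 12+23+15+22 = 72
W - C - U - P - W: 22+20+23+19 = 84
The minimum is 66.
One optimal route: W → U → C → P → W (or its reverse).

Shortest round trip = 66 miles.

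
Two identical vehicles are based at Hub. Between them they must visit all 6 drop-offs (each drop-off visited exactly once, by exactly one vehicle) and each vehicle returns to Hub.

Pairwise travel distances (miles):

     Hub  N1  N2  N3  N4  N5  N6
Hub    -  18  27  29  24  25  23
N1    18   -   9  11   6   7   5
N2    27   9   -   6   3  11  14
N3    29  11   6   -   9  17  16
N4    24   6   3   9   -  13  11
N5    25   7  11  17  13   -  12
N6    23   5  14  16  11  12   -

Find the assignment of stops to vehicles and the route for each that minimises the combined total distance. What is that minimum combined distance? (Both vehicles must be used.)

Minimum combined distance: 121 miles.

Check every non-empty split of the stops between the two vehicles; for each half take its own optimal tour:
  {N1} + {N2, N3, N4, N5, N6}: 36 + 85 = 121
  {N2} + {N1, N3, N4, N5, N6}: 54 + 85 = 139
  {N1, N2} + {N3, N4, N5, N6}: 54 + 85 = 139
  {N3} + {N1, N2, N4, N5, N6}: 58 + 73 = 131
  {N1, N3} + {N2, N4, N5, N6}: 58 + 73 = 131
  {N2, N3} + {N1, N4, N5, N6}: 62 + 72 = 134
  … (31 splits in total)
Best: vehicle 1 Hub → N1 → Hub = 36; vehicle 2 Hub → N4 → N2 → N3 → N5 → N6 → Hub = 85; combined 121.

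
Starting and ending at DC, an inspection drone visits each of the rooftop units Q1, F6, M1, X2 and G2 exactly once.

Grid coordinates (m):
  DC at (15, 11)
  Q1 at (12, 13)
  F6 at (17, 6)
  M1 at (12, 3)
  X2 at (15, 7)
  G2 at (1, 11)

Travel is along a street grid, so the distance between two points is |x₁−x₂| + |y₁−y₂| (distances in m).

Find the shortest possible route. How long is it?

52 m — the shortest possible round trip.

DC-Q1-F6-M1-X2-G2-DC: 5+12+8+7+18+14 = 64
DC-Q1-F6-M1-G2-X2-DC: 5+12+8+19+18+4 = 66
DC-Q1-F6-X2-M1-G2-DC: 5+12+3+7+19+14 = 60
DC-Q1-F6-X2-G2-M1-DC: 5+12+3+18+19+11 = 68
DC-Q1-F6-G2-M1-X2-DC: 5+12+21+19+7+4 = 68
DC-Q1-F6-G2-X2-M1-DC: 5+12+21+18+7+11 = 74
DC-Q1-M1-F6-X2-G2-DC: 5+10+8+3+18+14 = 58
DC-Q1-M1-F6-G2-X2-DC: 5+10+8+21+18+4 = 66
DC-Q1-M1-X2-F6-G2-DC: 5+10+7+3+21+14 = 60
DC-Q1-M1-X2-G2-F6-DC: 5+10+7+18+21+7 = 68
DC-Q1-M1-G2-F6-X2-DC: 5+10+19+21+3+4 = 62
DC-Q1-M1-G2-X2-F6-DC: 5+10+19+18+3+7 = 62
DC-Q1-X2-F6-M1-G2-DC: 5+9+3+8+19+14 = 58
DC-Q1-X2-F6-G2-M1-DC: 5+9+3+21+19+11 = 68
… (46 more)
DC-Q1-G2-M1-F6-X2-DC: 5+13+19+8+3+4 = 52  ← best
The minimum is 52.
One optimal route: DC → Q1 → G2 → M1 → F6 → X2 → DC (or its reverse).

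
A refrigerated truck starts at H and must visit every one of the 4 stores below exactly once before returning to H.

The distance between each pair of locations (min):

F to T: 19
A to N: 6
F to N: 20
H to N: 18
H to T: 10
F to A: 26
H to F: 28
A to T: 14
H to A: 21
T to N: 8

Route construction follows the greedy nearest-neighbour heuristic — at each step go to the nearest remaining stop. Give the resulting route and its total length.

Nearest-neighbour total = 78 min; route H → T → N → A → F → H.

From H: distances to unvisited — T=10, N=18, A=21, F=28. Nearest is T (10).
From T: distances to unvisited — N=8, A=14, F=19. Nearest is N (8).
From N: distances to unvisited — A=6, F=20. Nearest is A (6).
From A: distances to unvisited — F=26. Nearest is F (26).
Return F→H: 28.
Total = 10 + 8 + 6 + 26 + 28 = 78.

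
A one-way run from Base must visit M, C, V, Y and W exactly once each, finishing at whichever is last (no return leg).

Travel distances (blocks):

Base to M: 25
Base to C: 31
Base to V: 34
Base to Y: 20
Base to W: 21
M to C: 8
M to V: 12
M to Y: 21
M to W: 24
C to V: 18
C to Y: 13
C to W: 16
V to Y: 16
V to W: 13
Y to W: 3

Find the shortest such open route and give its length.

56 blocks — the minimum one-way total.

There are 5! = 120 possible orderings.
Base→M→C→V→Y→W: 25+8+18+16+3 = 70
Base→M→C→V→W→Y: 25+8+18+13+3 = 67
Base→M→C→Y→V→W: 25+8+13+16+13 = 75
Base→M→C→Y→W→V: 25+8+13+3+13 = 62
Base→M→C→W→V→Y: 25+8+16+13+16 = 78
Base→M→C→W→Y→V: 25+8+16+3+16 = 68
Base→M→V→C→Y→W: 25+12+18+13+3 = 71
Base→M→V→C→W→Y: 25+12+18+16+3 = 74
Base→M→V→Y→C→W: 25+12+16+13+16 = 82
Base→M→V→Y→W→C: 25+12+16+3+16 = 72
Base→M→V→W→C→Y: 25+12+13+16+13 = 79
Base→M→V→W→Y→C: 25+12+13+3+13 = 66
Base→M→Y→C→V→W: 25+21+13+18+13 = 90
Base→M→Y→C→W→V: 25+21+13+16+13 = 88
… (106 more)
Base→Y→W→V→M→C: 20+3+13+12+8 = 56  ← best
The minimum is 56.
One shortest path: Base → Y → W → V → M → C.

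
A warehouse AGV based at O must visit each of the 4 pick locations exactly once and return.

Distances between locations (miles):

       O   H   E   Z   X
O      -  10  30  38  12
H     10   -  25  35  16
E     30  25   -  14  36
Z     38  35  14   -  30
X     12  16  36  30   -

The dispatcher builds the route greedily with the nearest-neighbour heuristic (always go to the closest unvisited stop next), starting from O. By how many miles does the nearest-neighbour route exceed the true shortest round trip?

The nearest-neighbour route is 9 miles longer than optimal.

From O: H=10, X=12, E=30, Z=38 → choose H (10).
From H: X=16, E=25, Z=35 → choose X (16).
From X: Z=30, E=36 → choose Z (30).
From Z: E=14 → choose E (14).
NN route O → H → X → Z → E → O costs 100.
Optimal: O → H → E → Z → X → O costs 91 (by enumerating all 12 distinct tours).
Excess = 100 − 91 = 9.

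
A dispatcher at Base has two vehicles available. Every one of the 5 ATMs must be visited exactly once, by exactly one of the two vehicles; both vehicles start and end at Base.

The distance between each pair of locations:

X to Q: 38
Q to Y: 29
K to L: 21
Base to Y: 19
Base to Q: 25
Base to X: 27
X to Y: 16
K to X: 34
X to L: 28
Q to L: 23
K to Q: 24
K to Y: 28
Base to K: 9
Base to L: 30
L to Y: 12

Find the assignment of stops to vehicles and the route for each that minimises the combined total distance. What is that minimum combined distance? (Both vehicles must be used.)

121 — the smallest possible combined total.

Try each way of splitting the stops between the two vehicles (each non-empty) and, for each split, find the best tour for each vehicle:
  {K} + {X, Q, L, Y}: 18 + 103 = 121
  {X} + {K, Q, L, Y}: 54 + 87 = 141
  {K, X} + {Q, L, Y}: 70 + 79 = 149
  {Q} + {K, X, L, Y}: 50 + 85 = 135
  {K, Q} + {X, L, Y}: 58 + 85 = 143
  {X, Q} + {K, L, Y}: 90 + 61 = 151
  … (15 splits in total)
Best: vehicle 1 Base → K → Base = 18; vehicle 2 Base → X → Y → L → Q → Base = 103; combined 121.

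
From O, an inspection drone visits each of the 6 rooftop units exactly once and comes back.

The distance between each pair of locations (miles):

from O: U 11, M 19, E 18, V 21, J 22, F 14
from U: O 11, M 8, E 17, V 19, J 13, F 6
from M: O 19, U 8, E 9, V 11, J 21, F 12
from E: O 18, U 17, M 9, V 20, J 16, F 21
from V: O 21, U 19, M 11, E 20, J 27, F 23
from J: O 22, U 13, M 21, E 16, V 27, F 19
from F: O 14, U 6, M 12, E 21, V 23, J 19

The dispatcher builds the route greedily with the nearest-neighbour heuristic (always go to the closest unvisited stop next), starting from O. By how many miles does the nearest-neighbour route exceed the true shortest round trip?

Excess over optimum: 12 miles.

O: U=11, F=14, E=18, M=19, V=21, J=22 ⇒ U
U: F=6, M=8, J=13, E=17, V=19 ⇒ F
F: M=12, J=19, E=21, V=23 ⇒ M
M: E=9, V=11, J=21 ⇒ E
E: J=16, V=20 ⇒ J
J: V=27 ⇒ V
NN route O → U → F → M → E → J → V → O costs 102.
Optimal: O → V → M → E → J → U → F → O costs 90 (by enumerating all 360 distinct tours).
Excess = 102 − 90 = 12.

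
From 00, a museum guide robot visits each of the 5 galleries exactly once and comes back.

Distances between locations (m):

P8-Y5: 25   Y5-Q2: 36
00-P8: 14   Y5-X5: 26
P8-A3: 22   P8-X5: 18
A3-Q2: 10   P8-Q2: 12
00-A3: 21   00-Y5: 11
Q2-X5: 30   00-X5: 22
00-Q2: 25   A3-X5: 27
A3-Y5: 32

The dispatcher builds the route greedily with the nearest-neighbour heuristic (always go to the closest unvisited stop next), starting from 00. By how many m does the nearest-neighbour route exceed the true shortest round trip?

From 00: Y5=11, P8=14, A3=21, X5=22, Q2=25 → choose Y5 (11).
From Y5: P8=25, X5=26, A3=32, Q2=36 → choose P8 (25).
From P8: Q2=12, X5=18, A3=22 → choose Q2 (12).
From Q2: A3=10, X5=30 → choose A3 (10).
From A3: X5=27 → choose X5 (27).
NN route 00 → Y5 → P8 → Q2 → A3 → X5 → 00 costs 107.
Optimal: 00 → A3 → Q2 → P8 → X5 → Y5 → 00 costs 98 (by enumerating all 60 distinct tours).
Excess = 107 − 98 = 9.

9 m longer than the optimal tour.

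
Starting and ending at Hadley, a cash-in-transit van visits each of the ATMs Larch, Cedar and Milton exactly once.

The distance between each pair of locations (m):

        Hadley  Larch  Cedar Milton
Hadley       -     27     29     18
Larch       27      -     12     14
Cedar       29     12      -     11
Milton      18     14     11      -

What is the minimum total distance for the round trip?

Shortest round trip = 68 m.

Hadley → Larch → Cedar → Milton → Hadley: 27+12+11+18 = 68
Hadley → Larch → Milton → Cedar → Hadley: 27+14+11+29 = 81
Hadley → Cedar → Larch → Milton → Hadley: 29+12+14+18 = 73
The minimum is 68.
One optimal route: Hadley → Larch → Cedar → Milton → Hadley (or its reverse).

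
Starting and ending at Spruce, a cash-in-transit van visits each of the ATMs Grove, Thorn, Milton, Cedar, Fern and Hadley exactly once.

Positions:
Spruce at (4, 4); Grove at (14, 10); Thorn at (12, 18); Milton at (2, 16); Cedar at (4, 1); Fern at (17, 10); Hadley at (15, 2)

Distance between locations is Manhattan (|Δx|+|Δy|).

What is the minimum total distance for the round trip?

Minimum total distance: 64.

There are 360 distinct closed tours to check (reversals are equivalent).
Spruce - Grove - Thorn - Milton - Cedar - Fern - Hadley - Spruce: 16+10+12+17+22+10+13 = 100
Spruce - Grove - Thorn - Milton - Cedar - Hadley - Fern - Spruce: 16+10+12+17+12+10+19 = 96
Spruce - Grove - Thorn - Milton - Fern - Cedar - Hadley - Spruce: 16+10+12+21+22+12+13 = 106
Spruce - Grove - Thorn - Milton - Fern - Hadley - Cedar - Spruce: 16+10+12+21+10+12+3 = 84
Spruce - Grove - Thorn - Milton - Hadley - Cedar - Fern - Spruce: 16+10+12+27+12+22+19 = 118
Spruce - Grove - Thorn - Milton - Hadley - Fern - Cedar - Spruce: 16+10+12+27+10+22+3 = 100
Spruce - Grove - Thorn - Cedar - Milton - Fern - Hadley - Spruce: 16+10+25+17+21+10+13 = 112
Spruce - Grove - Thorn - Cedar - Milton - Hadley - Fern - Spruce: 16+10+25+17+27+10+19 = 124
… (352 more)
Spruce - Milton - Thorn - Grove - Fern - Hadley - Cedar - Spruce: 14+12+10+3+10+12+3 = 64  ← best
The minimum is 64.
One optimal route: Spruce → Milton → Thorn → Grove → Fern → Hadley → Cedar → Spruce (or its reverse).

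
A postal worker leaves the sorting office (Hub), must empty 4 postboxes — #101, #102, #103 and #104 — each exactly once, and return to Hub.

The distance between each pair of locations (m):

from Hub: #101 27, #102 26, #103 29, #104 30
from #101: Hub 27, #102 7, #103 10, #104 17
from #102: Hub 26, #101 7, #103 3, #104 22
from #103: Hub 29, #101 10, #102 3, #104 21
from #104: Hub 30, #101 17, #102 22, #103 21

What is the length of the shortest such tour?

With 4 stops there are 4!/2 = 12 distinct round trips (a route and its reverse cost the same).
Hub - #101 - #102 - #103 - #104 - Hub: 27+7+3+21+30 = 88
Hub - #101 - #102 - #104 - #103 - Hub: 27+7+22+21+29 = 106
Hub - #101 - #103 - #102 - #104 - Hub: 27+10+3+22+30 = 92
Hub - #101 - #103 - #104 - #102 - Hub: 27+10+21+22+26 = 106
Hub - #101 - #104 - #102 - #103 - Hub: 27+17+22+3+29 = 98
Hub - #101 - #104 - #103 - #102 - Hub: 27+17+21+3+26 = 94
Hub - #102 - #101 - #103 - #104 - Hub: 26+7+10+21+30 = 94
Hub - #102 - #101 - #104 - #103 - Hub: 26+7+17+21+29 = 100
Hub - #102 - #103 - #101 - #104 - Hub: 26+3+10+17+30 = 86
Hub - #102 - #104 - #101 - #103 - Hub: 26+22+17+10+29 = 104
Hub - #103 - #101 - #102 - #104 - Hub: 29+10+7+22+30 = 98
Hub - #103 - #102 - #101 - #104 - Hub: 29+3+7+17+30 = 86
The minimum is 86.
One optimal route: Hub → #102 → #103 → #101 → #104 → Hub (or its reverse).

Shortest round trip = 86 m.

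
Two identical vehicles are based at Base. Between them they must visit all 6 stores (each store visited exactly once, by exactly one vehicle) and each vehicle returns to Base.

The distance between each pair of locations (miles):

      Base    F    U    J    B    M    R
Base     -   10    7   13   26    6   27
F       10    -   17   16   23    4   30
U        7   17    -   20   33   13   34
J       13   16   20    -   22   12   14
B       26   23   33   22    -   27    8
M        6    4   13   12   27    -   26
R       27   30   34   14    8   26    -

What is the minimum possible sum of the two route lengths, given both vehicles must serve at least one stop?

Check every non-empty split of the stops between the two vehicles; for each half take its own optimal tour:
  {F} + {U, J, B, M, R}: 20 + 80 = 100
  {U} + {F, J, B, M, R}: 14 + 68 = 82
  {F, U} + {J, B, M, R}: 34 + 66 = 100
  {J} + {F, U, B, M, R}: 26 + 82 = 108
  {F, J} + {U, B, M, R}: 39 + 80 = 119
  {U, J} + {F, B, M, R}: 40 + 68 = 108
  … (31 splits in total)
Best: vehicle 1 Base → U → Base = 14; vehicle 2 Base → J → R → B → F → M → Base = 68; combined 82.

Minimum combined distance: 82 miles.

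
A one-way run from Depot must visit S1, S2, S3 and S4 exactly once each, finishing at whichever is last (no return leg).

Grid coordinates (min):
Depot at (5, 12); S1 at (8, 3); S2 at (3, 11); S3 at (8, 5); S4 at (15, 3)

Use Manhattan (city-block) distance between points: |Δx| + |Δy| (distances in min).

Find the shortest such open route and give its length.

There are 4! = 24 possible orderings.
Depot→S1→S2→S3→S4: 12+13+11+9 = 45
Depot→S1→S2→S4→S3: 12+13+20+9 = 54
Depot→S1→S3→S2→S4: 12+2+11+20 = 45
Depot→S1→S3→S4→S2: 12+2+9+20 = 43
Depot→S1→S4→S2→S3: 12+7+20+11 = 50
Depot→S1→S4→S3→S2: 12+7+9+11 = 39
Depot→S2→S1→S3→S4: 3+13+2+9 = 27
Depot→S2→S1→S4→S3: 3+13+7+9 = 32
Depot→S2→S3→S1→S4: 3+11+2+7 = 23
Depot→S2→S3→S4→S1: 3+11+9+7 = 30
Depot→S2→S4→S1→S3: 3+20+7+2 = 32
Depot→S2→S4→S3→S1: 3+20+9+2 = 34
Depot→S3→S1→S2→S4: 10+2+13+20 = 45
Depot→S3→S1→S4→S2: 10+2+7+20 = 39
… (10 more)
The minimum is 23.
One shortest path: Depot → S2 → S3 → S1 → S4.

Minimum one-way distance = 23 min.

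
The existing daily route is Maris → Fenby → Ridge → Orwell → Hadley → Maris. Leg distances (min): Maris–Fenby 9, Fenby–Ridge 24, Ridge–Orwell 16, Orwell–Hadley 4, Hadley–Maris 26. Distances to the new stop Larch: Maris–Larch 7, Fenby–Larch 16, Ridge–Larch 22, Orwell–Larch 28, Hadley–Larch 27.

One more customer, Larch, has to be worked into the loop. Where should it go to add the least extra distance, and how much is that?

+8 min — insert Larch between Hadley and Maris.

Insertion cost between consecutive stops i–j is d(i,Larch) + d(Larch,j) − d(i,j):
  between Maris and Fenby: 7 + 16 − 9 = 14
  between Fenby and Ridge: 16 + 22 − 24 = 14
  between Ridge and Orwell: 22 + 28 − 16 = 34
  between Orwell and Hadley: 28 + 27 − 4 = 51
  between Hadley and Maris: 27 + 7 − 26 = 8
Cheapest insertion is between Hadley and Maris, adding 8.
New total = 79 + 8 = 87.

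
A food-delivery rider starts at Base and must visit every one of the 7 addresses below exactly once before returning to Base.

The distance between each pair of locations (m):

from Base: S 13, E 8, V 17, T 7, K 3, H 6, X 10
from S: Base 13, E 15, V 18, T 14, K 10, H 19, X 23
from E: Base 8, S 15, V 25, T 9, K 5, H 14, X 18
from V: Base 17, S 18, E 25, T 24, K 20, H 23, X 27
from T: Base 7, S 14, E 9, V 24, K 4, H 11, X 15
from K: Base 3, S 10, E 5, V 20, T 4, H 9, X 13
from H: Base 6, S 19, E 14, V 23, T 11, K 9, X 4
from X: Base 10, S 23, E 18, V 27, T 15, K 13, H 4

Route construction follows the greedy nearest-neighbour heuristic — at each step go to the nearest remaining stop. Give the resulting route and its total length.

From Base: distances to unvisited — K=3, H=6, T=7, E=8, X=10, S=13, V=17. Nearest is K (3).
From K: distances to unvisited — T=4, E=5, H=9, S=10, X=13, V=20. Nearest is T (4).
From T: distances to unvisited — E=9, H=11, S=14, X=15, V=24. Nearest is E (9).
From E: distances to unvisited — H=14, S=15, X=18, V=25. Nearest is H (14).
From H: distances to unvisited — X=4, S=19, V=23. Nearest is X (4).
From X: distances to unvisited — S=23, V=27. Nearest is S (23).
From S: distances to unvisited — V=18. Nearest is V (18).
Return V→Base: 17.
Total = 3 + 4 + 9 + 14 + 4 + 23 + 18 + 17 = 92.

92 m along Base → K → T → E → H → X → S → V → Base.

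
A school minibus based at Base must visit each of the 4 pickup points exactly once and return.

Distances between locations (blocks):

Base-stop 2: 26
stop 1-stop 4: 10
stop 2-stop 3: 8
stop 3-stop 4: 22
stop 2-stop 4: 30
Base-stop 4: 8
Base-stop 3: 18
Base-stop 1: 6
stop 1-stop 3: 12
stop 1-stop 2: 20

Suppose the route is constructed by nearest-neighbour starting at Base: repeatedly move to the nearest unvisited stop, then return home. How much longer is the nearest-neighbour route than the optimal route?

Base: stop 1=6, stop 4=8, stop 3=18, stop 2=26 ⇒ stop 1
stop 1: stop 4=10, stop 3=12, stop 2=20 ⇒ stop 4
stop 4: stop 3=22, stop 2=30 ⇒ stop 3
stop 3: stop 2=8 ⇒ stop 2
NN route Base → stop 1 → stop 4 → stop 3 → stop 2 → Base costs 72.
Optimal: Base → stop 1 → stop 2 → stop 3 → stop 4 → Base costs 64 (by enumerating all 12 distinct tours).
Excess = 72 − 64 = 8.

Excess over optimum: 8 blocks.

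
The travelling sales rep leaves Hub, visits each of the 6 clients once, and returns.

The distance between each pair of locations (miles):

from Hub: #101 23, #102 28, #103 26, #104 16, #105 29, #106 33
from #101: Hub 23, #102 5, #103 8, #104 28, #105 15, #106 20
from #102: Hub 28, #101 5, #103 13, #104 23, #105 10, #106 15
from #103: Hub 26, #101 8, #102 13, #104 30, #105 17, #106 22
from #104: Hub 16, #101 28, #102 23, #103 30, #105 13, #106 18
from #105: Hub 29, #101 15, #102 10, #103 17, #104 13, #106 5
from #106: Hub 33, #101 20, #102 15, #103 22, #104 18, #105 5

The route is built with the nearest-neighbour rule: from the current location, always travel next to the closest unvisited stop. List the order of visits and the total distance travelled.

Total distance 88 miles via the nearest-neighbour route Hub → #104 → #105 → #106 → #102 → #101 → #103 → Hub.

From Hub: distances to unvisited — #104=16, #101=23, #103=26, #102=28, #105=29, #106=33. Nearest is #104 (16).
From #104: distances to unvisited — #105=13, #106=18, #102=23, #101=28, #103=30. Nearest is #105 (13).
From #105: distances to unvisited — #106=5, #102=10, #101=15, #103=17. Nearest is #106 (5).
From #106: distances to unvisited — #102=15, #101=20, #103=22. Nearest is #102 (15).
From #102: distances to unvisited — #101=5, #103=13. Nearest is #101 (5).
From #101: distances to unvisited — #103=8. Nearest is #103 (8).
Return #103→Hub: 26.
Total = 16 + 13 + 5 + 15 + 5 + 8 + 26 = 88.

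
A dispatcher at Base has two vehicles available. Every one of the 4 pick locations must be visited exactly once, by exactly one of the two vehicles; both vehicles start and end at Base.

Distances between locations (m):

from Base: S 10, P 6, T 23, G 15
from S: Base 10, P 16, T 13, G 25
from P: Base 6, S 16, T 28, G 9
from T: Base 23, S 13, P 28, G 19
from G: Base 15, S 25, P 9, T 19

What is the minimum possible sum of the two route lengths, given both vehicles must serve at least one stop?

Minimum combined distance: 69 m.

Try each way of splitting the stops between the two vehicles (each non-empty) and, for each split, find the best tour for each vehicle:
  {S} + {P, T, G}: 20 + 57 = 77
  {P} + {S, T, G}: 12 + 57 = 69
  {S, P} + {T, G}: 32 + 57 = 89
  {T} + {S, P, G}: 46 + 50 = 96
  {S, T} + {P, G}: 46 + 30 = 76
  {P, T} + {S, G}: 57 + 50 = 107
  … (7 splits in total)
Best: vehicle 1 Base → P → Base = 12; vehicle 2 Base → S → T → G → Base = 57; combined 69.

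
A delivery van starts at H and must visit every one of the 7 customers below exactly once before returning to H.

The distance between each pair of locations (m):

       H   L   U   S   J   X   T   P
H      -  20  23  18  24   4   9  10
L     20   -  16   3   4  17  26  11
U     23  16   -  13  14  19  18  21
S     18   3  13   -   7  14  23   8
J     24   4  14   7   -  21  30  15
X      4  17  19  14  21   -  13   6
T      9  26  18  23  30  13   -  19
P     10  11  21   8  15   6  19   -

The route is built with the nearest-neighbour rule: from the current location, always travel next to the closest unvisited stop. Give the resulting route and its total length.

From H: distances to unvisited — X=4, T=9, P=10, S=18, L=20, U=23, J=24. Nearest is X (4).
From X: distances to unvisited — P=6, T=13, S=14, L=17, U=19, J=21. Nearest is P (6).
From P: distances to unvisited — S=8, L=11, J=15, T=19, U=21. Nearest is S (8).
From S: distances to unvisited — L=3, J=7, U=13, T=23. Nearest is L (3).
From L: distances to unvisited — J=4, U=16, T=26. Nearest is J (4).
From J: distances to unvisited — U=14, T=30. Nearest is U (14).
From U: distances to unvisited — T=18. Nearest is T (18).
Return T→H: 9.
Total = 4 + 6 + 8 + 3 + 4 + 14 + 18 + 9 = 66.

Nearest-neighbour total = 66 m; route H → X → P → S → L → J → U → T → H.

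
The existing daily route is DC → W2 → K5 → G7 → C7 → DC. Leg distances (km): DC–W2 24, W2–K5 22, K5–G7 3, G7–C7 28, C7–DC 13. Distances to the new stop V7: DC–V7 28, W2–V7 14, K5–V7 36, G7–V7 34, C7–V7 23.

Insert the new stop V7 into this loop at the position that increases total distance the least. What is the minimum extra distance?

Insertion cost between consecutive stops i–j is d(i,V7) + d(V7,j) − d(i,j):
  between DC and W2: 28 + 14 − 24 = 18
  between W2 and K5: 14 + 36 − 22 = 28
  between K5 and G7: 36 + 34 − 3 = 67
  between G7 and C7: 34 + 23 − 28 = 29
  between C7 and DC: 23 + 28 − 13 = 38
Cheapest insertion is between DC and W2, adding 18.
New total = 90 + 18 = 108.

Minimum extra distance: 18 km, inserting V7 between DC and W2.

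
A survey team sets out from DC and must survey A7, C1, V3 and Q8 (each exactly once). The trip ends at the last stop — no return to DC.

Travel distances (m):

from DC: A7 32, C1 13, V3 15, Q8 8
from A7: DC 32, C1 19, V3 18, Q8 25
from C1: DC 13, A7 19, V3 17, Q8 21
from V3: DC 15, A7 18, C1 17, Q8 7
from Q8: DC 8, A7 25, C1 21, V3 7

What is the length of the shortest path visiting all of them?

51 m — the minimum one-way total.

There are 4! = 24 possible orderings.
DC → A7 → C1 → V3 → Q8: 32+19+17+7 = 75
DC → A7 → C1 → Q8 → V3: 32+19+21+7 = 79
DC → A7 → V3 → C1 → Q8: 32+18+17+21 = 88
DC → A7 → V3 → Q8 → C1: 32+18+7+21 = 78
DC → A7 → Q8 → C1 → V3: 32+25+21+17 = 95
DC → A7 → Q8 → V3 → C1: 32+25+7+17 = 81
DC → C1 → A7 → V3 → Q8: 13+19+18+7 = 57
DC → C1 → A7 → Q8 → V3: 13+19+25+7 = 64
DC → C1 → V3 → A7 → Q8: 13+17+18+25 = 73
DC → C1 → V3 → Q8 → A7: 13+17+7+25 = 62
DC → C1 → Q8 → A7 → V3: 13+21+25+18 = 77
DC → C1 → Q8 → V3 → A7: 13+21+7+18 = 59
DC → V3 → A7 → C1 → Q8: 15+18+19+21 = 73
DC → V3 → A7 → Q8 → C1: 15+18+25+21 = 79
… (10 more)
DC → Q8 → V3 → C1 → A7: 8+7+17+19 = 51  ← best
The minimum is 51.
One shortest path: DC → Q8 → V3 → C1 → A7.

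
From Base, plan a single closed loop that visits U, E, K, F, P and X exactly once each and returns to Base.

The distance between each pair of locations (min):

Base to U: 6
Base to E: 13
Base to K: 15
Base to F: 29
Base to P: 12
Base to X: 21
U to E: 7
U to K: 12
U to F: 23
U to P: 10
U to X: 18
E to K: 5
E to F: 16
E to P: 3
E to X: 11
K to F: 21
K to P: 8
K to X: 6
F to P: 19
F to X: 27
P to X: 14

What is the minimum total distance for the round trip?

Base→U→E→K→F→P→X→Base: 6+7+5+21+19+14+21 = 93
Base→U→E→K→F→X→P→Base: 6+7+5+21+27+14+12 = 92
Base→U→E→K→P→F→X→Base: 6+7+5+8+19+27+21 = 93
Base→U→E→K→P→X→F→Base: 6+7+5+8+14+27+29 = 96
Base→U→E→K→X→F→P→Base: 6+7+5+6+27+19+12 = 82
Base→U→E→K→X→P→F→Base: 6+7+5+6+14+19+29 = 86
Base→U→E→F→K→P→X→Base: 6+7+16+21+8+14+21 = 93
Base→U→E→F→K→X→P→Base: 6+7+16+21+6+14+12 = 82
… (352 more)
The minimum is 82.
One optimal route: Base → U → E → K → X → F → P → Base (or its reverse).

Minimum total distance: 82 min.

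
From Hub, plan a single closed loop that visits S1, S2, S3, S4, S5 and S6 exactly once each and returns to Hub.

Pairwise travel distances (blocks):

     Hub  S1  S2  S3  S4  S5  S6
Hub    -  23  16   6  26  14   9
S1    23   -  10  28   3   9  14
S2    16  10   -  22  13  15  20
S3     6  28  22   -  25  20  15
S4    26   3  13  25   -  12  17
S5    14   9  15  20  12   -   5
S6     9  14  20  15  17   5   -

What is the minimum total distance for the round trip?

67 blocks — the shortest possible round trip.

With 6 stops there are 6!/2 = 360 distinct round trips (a route and its reverse cost the same).
Hub - S1 - S2 - S3 - S4 - S5 - S6 - Hub: 23+10+22+25+12+5+9 = 106
Hub - S1 - S2 - S3 - S4 - S6 - S5 - Hub: 23+10+22+25+17+5+14 = 116
Hub - S1 - S2 - S3 - S5 - S4 - S6 - Hub: 23+10+22+20+12+17+9 = 113
Hub - S1 - S2 - S3 - S5 - S6 - S4 - Hub: 23+10+22+20+5+17+26 = 123
Hub - S1 - S2 - S3 - S6 - S4 - S5 - Hub: 23+10+22+15+17+12+14 = 113
Hub - S1 - S2 - S3 - S6 - S5 - S4 - Hub: 23+10+22+15+5+12+26 = 113
Hub - S1 - S2 - S4 - S3 - S5 - S6 - Hub: 23+10+13+25+20+5+9 = 105
Hub - S1 - S2 - S4 - S3 - S6 - S5 - Hub: 23+10+13+25+15+5+14 = 105
… (352 more)
Hub - S2 - S1 - S4 - S5 - S6 - S3 - Hub: 16+10+3+12+5+15+6 = 67  ← best
The minimum is 67.
One optimal route: Hub → S2 → S1 → S4 → S5 → S6 → S3 → Hub (or its reverse).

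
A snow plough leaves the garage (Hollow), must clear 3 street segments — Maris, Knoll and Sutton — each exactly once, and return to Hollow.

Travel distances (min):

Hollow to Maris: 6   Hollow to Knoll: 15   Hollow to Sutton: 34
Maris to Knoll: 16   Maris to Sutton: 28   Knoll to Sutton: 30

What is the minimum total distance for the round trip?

Shortest round trip = 79 min.

With 3 stops there are 3!/2 = 3 distinct round trips (a route and its reverse cost the same).
Hollow - Maris - Knoll - Sutton - Hollow: 6+16+30+34 = 86
Hollow - Maris - Sutton - Knoll - Hollow: 6+28+30+15 = 79
Hollow - Knoll - Maris - Sutton - Hollow: 15+16+28+34 = 93
The minimum is 79.
One optimal route: Hollow → Maris → Sutton → Knoll → Hollow (or its reverse).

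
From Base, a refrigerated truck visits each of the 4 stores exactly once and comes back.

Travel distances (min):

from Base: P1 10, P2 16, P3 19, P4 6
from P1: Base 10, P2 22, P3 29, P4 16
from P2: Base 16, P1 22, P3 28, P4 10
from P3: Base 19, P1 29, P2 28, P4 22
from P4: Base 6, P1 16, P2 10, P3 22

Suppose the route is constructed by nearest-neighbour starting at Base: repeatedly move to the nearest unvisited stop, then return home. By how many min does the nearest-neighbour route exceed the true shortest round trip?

Base: P4=6, P1=10, P2=16, P3=19 ⇒ P4
P4: P2=10, P1=16, P3=22 ⇒ P2
P2: P1=22, P3=28 ⇒ P1
P1: P3=29 ⇒ P3
NN route Base → P4 → P2 → P1 → P3 → Base costs 86.
Optimal: Base → P1 → P2 → P4 → P3 → Base costs 83 (by enumerating all 12 distinct tours).
Excess = 86 − 83 = 3.

3 min longer than the optimal tour.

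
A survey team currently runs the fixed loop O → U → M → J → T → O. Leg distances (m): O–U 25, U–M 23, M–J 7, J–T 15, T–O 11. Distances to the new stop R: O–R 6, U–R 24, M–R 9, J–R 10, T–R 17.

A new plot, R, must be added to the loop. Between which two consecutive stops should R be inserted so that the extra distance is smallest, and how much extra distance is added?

Insertion cost between consecutive stops i–j is d(i,R) + d(R,j) − d(i,j):
  between O and U: 6 + 24 − 25 = 5
  between U and M: 24 + 9 − 23 = 10
  between M and J: 9 + 10 − 7 = 12
  between J and T: 10 + 17 − 15 = 12
  between T and O: 17 + 6 − 11 = 12
Cheapest insertion is between O and U, adding 5.
New total = 81 + 5 = 86.

+5 m — insert R between O and U.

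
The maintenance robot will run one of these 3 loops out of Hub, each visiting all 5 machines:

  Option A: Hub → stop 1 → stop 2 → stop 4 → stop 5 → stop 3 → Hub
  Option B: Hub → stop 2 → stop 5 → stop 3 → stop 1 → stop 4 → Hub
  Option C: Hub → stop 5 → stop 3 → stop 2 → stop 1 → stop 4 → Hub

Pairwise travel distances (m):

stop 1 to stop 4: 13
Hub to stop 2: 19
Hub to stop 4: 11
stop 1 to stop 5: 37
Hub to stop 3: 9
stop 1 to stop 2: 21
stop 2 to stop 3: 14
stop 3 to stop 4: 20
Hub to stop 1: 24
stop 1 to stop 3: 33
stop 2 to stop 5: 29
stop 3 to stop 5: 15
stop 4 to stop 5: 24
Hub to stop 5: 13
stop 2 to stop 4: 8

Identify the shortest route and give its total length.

Shortest is Option C, total 87 m.

Option A: 24 + 21 + 8 + 24 + 15 + 9 = 101
Option B: 19 + 29 + 15 + 33 + 13 + 11 = 120
Option C: 13 + 15 + 14 + 21 + 13 + 11 = 87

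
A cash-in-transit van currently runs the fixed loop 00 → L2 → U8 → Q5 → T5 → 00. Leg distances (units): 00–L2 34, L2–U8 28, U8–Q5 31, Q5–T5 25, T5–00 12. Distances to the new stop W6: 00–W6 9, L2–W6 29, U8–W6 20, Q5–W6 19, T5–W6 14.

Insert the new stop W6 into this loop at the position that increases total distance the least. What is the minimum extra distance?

+4 — insert W6 between 00 and L2.

Insertion cost between consecutive stops i–j is d(i,W6) + d(W6,j) − d(i,j):
  between 00 and L2: 9 + 29 − 34 = 4
  between L2 and U8: 29 + 20 − 28 = 21
  between U8 and Q5: 20 + 19 − 31 = 8
  between Q5 and T5: 19 + 14 − 25 = 8
  between T5 and 00: 14 + 9 − 12 = 11
Cheapest insertion is between 00 and L2, adding 4.
New total = 130 + 4 = 134.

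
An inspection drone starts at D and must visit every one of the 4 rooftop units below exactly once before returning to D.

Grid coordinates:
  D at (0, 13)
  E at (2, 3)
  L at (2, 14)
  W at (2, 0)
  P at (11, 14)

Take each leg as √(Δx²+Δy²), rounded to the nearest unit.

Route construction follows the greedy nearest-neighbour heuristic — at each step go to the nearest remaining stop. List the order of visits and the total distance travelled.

Total distance 41 via the nearest-neighbour route D → L → P → E → W → D.

From D: distances to unvisited — L=2, E=10, P=11, W=13. Nearest is L (2).
From L: distances to unvisited — P=9, E=11, W=14. Nearest is P (9).
From P: distances to unvisited — E=14, W=17. Nearest is E (14).
From E: distances to unvisited — W=3. Nearest is W (3).
Return W→D: 13.
Total = 2 + 9 + 14 + 3 + 13 = 41.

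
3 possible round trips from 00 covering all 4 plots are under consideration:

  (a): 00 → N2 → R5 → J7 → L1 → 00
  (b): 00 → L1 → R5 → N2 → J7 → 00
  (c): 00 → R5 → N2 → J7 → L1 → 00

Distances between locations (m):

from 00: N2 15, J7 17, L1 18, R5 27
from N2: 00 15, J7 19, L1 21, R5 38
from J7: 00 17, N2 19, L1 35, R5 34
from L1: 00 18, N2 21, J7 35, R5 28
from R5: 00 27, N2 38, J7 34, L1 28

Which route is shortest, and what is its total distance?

(a): 15 + 38 + 34 + 35 + 18 = 140
(b): 18 + 28 + 38 + 19 + 17 = 120
(c): 27 + 38 + 19 + 35 + 18 = 137

Shortest is (b), total 120 m.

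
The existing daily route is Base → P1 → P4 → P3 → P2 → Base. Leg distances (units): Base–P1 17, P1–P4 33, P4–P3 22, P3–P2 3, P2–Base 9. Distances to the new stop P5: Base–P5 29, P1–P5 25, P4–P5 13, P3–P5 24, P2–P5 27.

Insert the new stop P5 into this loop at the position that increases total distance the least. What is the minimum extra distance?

Insertion cost between consecutive stops i–j is d(i,P5) + d(P5,j) − d(i,j):
  between Base and P1: 29 + 25 − 17 = 37
  between P1 and P4: 25 + 13 − 33 = 5
  between P4 and P3: 13 + 24 − 22 = 15
  between P3 and P2: 24 + 27 − 3 = 48
  between P2 and Base: 27 + 29 − 9 = 47
Cheapest insertion is between P1 and P4, adding 5.
New total = 84 + 5 = 89.

Minimum extra distance: 5, inserting P5 between P1 and P4.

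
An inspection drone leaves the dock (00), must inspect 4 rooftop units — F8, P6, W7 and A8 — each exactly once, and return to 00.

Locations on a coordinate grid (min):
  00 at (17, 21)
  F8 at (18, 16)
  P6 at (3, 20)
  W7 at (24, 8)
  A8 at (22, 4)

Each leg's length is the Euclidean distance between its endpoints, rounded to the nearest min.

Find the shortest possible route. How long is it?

00 → F8 → P6 → W7 → A8 → 00: 5+16+24+4+18 = 67
00 → F8 → P6 → A8 → W7 → 00: 5+16+25+4+15 = 65
00 → F8 → W7 → P6 → A8 → 00: 5+10+24+25+18 = 82
00 → F8 → W7 → A8 → P6 → 00: 5+10+4+25+14 = 58
00 → F8 → A8 → P6 → W7 → 00: 5+13+25+24+15 = 82
00 → F8 → A8 → W7 → P6 → 00: 5+13+4+24+14 = 60
00 → P6 → F8 → W7 → A8 → 00: 14+16+10+4+18 = 62
00 → P6 → F8 → A8 → W7 → 00: 14+16+13+4+15 = 62
00 → P6 → W7 → F8 → A8 → 00: 14+24+10+13+18 = 79
00 → P6 → A8 → F8 → W7 → 00: 14+25+13+10+15 = 77
00 → W7 → F8 → P6 → A8 → 00: 15+10+16+25+18 = 84
00 → W7 → P6 → F8 → A8 → 00: 15+24+16+13+18 = 86
The minimum is 58.
One optimal route: 00 → F8 → W7 → A8 → P6 → 00 (or its reverse).

Shortest round trip = 58 min.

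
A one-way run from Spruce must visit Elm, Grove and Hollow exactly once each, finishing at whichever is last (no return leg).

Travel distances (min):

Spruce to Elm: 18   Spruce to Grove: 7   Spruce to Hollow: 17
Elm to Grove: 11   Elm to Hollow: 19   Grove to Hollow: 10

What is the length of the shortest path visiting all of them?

36 min — the minimum one-way total.

There are 3! = 6 possible orderings.
Spruce→Elm→Grove→Hollow: 18+11+10 = 39
Spruce→Elm→Hollow→Grove: 18+19+10 = 47
Spruce→Grove→Elm→Hollow: 7+11+19 = 37
Spruce→Grove→Hollow→Elm: 7+10+19 = 36
Spruce→Hollow→Elm→Grove: 17+19+11 = 47
Spruce→Hollow→Grove→Elm: 17+10+11 = 38
The minimum is 36.
One shortest path: Spruce → Grove → Hollow → Elm.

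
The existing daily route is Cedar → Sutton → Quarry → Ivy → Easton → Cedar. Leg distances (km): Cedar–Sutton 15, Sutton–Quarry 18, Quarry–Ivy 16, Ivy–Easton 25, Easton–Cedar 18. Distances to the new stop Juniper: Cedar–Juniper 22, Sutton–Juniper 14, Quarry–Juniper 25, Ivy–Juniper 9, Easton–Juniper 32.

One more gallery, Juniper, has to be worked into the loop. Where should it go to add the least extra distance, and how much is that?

Insertion cost between consecutive stops i–j is d(i,Juniper) + d(Juniper,j) − d(i,j):
  between Cedar and Sutton: 22 + 14 − 15 = 21
  between Sutton and Quarry: 14 + 25 − 18 = 21
  between Quarry and Ivy: 25 + 9 − 16 = 18
  between Ivy and Easton: 9 + 32 − 25 = 16
  between Easton and Cedar: 32 + 22 − 18 = 36
Cheapest insertion is between Ivy and Easton, adding 16.
New total = 92 + 16 = 108.

Adding 16 km by placing Juniper on the Ivy–Easton leg.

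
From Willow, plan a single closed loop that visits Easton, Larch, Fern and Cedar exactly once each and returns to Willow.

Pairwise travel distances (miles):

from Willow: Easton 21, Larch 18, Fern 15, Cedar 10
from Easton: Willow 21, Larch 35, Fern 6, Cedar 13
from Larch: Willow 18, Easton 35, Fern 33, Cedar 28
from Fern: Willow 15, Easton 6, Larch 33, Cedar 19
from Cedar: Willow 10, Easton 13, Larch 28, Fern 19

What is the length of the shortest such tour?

Shortest round trip = 80 miles.

With 4 stops there are 4!/2 = 12 distinct round trips (a route and its reverse cost the same).
Willow-Easton-Larch-Fern-Cedar-Willow: 21+35+33+19+10 = 118
Willow-Easton-Larch-Cedar-Fern-Willow: 21+35+28+19+15 = 118
Willow-Easton-Fern-Larch-Cedar-Willow: 21+6+33+28+10 = 98
Willow-Easton-Fern-Cedar-Larch-Willow: 21+6+19+28+18 = 92
Willow-Easton-Cedar-Larch-Fern-Willow: 21+13+28+33+15 = 110
Willow-Easton-Cedar-Fern-Larch-Willow: 21+13+19+33+18 = 104
Willow-Larch-Easton-Fern-Cedar-Willow: 18+35+6+19+10 = 88
Willow-Larch-Easton-Cedar-Fern-Willow: 18+35+13+19+15 = 100
Willow-Larch-Fern-Easton-Cedar-Willow: 18+33+6+13+10 = 80
Willow-Larch-Cedar-Easton-Fern-Willow: 18+28+13+6+15 = 80
Willow-Fern-Easton-Larch-Cedar-Willow: 15+6+35+28+10 = 94
Willow-Fern-Larch-Easton-Cedar-Willow: 15+33+35+13+10 = 106
The minimum is 80.
One optimal route: Willow → Larch → Fern → Easton → Cedar → Willow (or its reverse).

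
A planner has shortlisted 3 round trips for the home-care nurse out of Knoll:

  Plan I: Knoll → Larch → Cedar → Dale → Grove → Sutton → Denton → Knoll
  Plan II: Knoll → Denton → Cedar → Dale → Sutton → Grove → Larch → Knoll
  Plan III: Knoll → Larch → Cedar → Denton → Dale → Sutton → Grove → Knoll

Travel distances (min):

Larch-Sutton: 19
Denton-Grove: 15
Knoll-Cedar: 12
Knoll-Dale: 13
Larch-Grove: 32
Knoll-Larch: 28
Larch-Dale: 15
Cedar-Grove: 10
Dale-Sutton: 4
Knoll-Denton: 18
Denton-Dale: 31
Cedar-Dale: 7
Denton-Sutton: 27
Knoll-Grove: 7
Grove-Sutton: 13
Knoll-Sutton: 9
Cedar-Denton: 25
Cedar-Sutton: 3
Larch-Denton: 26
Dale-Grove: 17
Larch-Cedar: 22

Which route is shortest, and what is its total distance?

127 min — Plan II is the shortest.

Plan I: 28 + 22 + 7 + 17 + 13 + 27 + 18 = 132
Plan II: 18 + 25 + 7 + 4 + 13 + 32 + 28 = 127
Plan III: 28 + 22 + 25 + 31 + 4 + 13 + 7 = 130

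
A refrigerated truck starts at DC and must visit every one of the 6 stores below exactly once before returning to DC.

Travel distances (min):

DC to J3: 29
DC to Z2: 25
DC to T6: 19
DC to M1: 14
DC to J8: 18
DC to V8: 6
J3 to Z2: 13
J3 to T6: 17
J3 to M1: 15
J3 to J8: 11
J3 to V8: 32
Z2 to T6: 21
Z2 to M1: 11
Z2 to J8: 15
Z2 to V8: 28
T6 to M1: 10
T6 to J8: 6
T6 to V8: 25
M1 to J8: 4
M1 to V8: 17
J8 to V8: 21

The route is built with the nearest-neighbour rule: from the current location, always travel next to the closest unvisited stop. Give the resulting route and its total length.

DC → [V8:6 / M1:14 / J8:18 / T6:19 / Z2:25 / J3:29] → V8 (6)
V8 → [M1:17 / J8:21 / T6:25 / Z2:28 / J3:32] → M1 (17)
M1 → [J8:4 / T6:10 / Z2:11 / J3:15] → J8 (4)
J8 → [T6:6 / J3:11 / Z2:15] → T6 (6)
T6 → [J3:17 / Z2:21] → J3 (17)
J3 → [Z2:13] → Z2 (13)
Return Z2→DC: 25.
Total = 6 + 17 + 4 + 6 + 17 + 13 + 25 = 88.

Nearest-neighbour total = 88 min; route DC → V8 → M1 → J8 → T6 → J3 → Z2 → DC.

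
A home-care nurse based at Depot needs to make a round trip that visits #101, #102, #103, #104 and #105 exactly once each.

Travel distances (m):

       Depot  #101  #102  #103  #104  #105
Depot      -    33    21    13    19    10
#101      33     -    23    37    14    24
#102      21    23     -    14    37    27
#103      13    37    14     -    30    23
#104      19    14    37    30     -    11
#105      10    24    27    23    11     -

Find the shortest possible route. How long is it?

Depot→#101→#102→#103→#104→#105→Depot: 33+23+14+30+11+10 = 121
Depot→#101→#102→#103→#105→#104→Depot: 33+23+14+23+11+19 = 123
Depot→#101→#102→#104→#103→#105→Depot: 33+23+37+30+23+10 = 156
Depot→#101→#102→#104→#105→#103→Depot: 33+23+37+11+23+13 = 140
Depot→#101→#102→#105→#103→#104→Depot: 33+23+27+23+30+19 = 155
Depot→#101→#102→#105→#104→#103→Depot: 33+23+27+11+30+13 = 137
Depot→#101→#103→#102→#104→#105→Depot: 33+37+14+37+11+10 = 142
Depot→#101→#103→#102→#105→#104→Depot: 33+37+14+27+11+19 = 141
Depot→#101→#103→#104→#102→#105→Depot: 33+37+30+37+27+10 = 174
Depot→#101→#103→#104→#105→#102→Depot: 33+37+30+11+27+21 = 159
Depot→#101→#103→#105→#102→#104→Depot: 33+37+23+27+37+19 = 176
Depot→#101→#103→#105→#104→#102→Depot: 33+37+23+11+37+21 = 162
Depot→#101→#104→#102→#103→#105→Depot: 33+14+37+14+23+10 = 131
Depot→#101→#104→#102→#105→#103→Depot: 33+14+37+27+23+13 = 147
… (46 more)
Depot→#103→#102→#101→#104→#105→Depot: 13+14+23+14+11+10 = 85  ← best
The minimum is 85.
One optimal route: Depot → #103 → #102 → #101 → #104 → #105 → Depot (or its reverse).

Shortest round trip = 85 m.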